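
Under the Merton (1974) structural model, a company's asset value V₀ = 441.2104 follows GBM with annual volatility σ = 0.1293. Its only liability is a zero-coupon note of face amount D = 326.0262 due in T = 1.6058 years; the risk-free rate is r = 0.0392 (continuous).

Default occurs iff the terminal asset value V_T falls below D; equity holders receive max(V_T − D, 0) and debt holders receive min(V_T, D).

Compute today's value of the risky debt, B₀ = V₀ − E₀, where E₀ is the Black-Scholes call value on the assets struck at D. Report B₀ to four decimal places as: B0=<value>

B0=305.8674

d₁ = [ln(V₀/D) + (r + σ²/2)T] / (σ√T)
   = [ln(441.2104/326.0262) + (0.0392 + 0.5·0.1293²)·1.6058] / (0.1293·√1.6058)
   = [0.302544 + 0.076371] / 0.163849 = 2.312583
d₂ = d₁ − σ√T = 2.312583 − 0.163849 = 2.148733
N(d₁) = 0.989627,  N(d₂) = 0.984172,  e^(−rT) = 0.938993
E₀ = V₀·N(d₁) − D·e^(−rT)·N(d₂)
   = 441.2104·0.989627 − 326.0262·0.938993·0.984172 = 135.342980
B₀ = V₀ − E₀ = 441.2104 − 135.342980 = 305.867420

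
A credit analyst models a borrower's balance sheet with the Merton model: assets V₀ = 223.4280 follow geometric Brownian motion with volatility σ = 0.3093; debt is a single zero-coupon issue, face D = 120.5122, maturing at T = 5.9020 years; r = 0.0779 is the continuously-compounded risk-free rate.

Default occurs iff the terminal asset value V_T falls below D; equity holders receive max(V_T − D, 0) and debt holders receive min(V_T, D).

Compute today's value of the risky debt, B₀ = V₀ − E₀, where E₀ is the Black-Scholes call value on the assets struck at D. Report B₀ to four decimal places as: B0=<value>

d₁ = [ln(V₀/D) + (r + σ²/2)T] / (σ√T)
   = [ln(223.4280/120.5122) + (0.0779 + 0.5·0.3093²)·5.9020] / (0.3093·√5.9020)
   = [0.617338 + 0.742078] / 0.751414 = 1.809143
d₂ = d₁ − σ√T = 1.809143 − 0.751414 = 1.057728
N(d₁) = 0.964786,  N(d₂) = 0.854910,  e^(−rT) = 0.631432
E₀ = V₀·N(d₁) − D·e^(−rT)·N(d₂)
   = 223.4280·0.964786 − 120.5122·0.631432·0.854910 = 150.505540
B₀ = V₀ − E₀ = 223.4280 − 150.505540 = 72.922460

B0=72.9225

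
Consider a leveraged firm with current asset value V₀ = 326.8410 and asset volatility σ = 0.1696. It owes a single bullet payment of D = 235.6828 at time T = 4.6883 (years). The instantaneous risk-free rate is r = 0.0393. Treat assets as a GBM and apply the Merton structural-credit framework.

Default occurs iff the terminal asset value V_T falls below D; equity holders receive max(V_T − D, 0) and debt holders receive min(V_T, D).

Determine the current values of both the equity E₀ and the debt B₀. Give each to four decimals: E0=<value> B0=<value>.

E0=134.2437 B0=192.5973

d₁ = [ln(V₀/D) + (r + σ²/2)T] / (σ√T)
   = [ln(326.8410/235.6828) + (0.0393 + 0.5·0.1696²)·4.6883] / (0.1696·√4.6883)
   = [0.326987 + 0.251678] / 0.367226 = 1.575772
d₂ = d₁ − σ√T = 1.575772 − 0.367226 = 1.208546
N(d₁) = 0.942461,  N(d₂) = 0.886581,  e^(−rT) = 0.831728
E₀ = V₀·N(d₁) − D·e^(−rT)·N(d₂)
   = 326.8410·0.942461 − 235.6828·0.831728·0.886581 = 134.243699
B₀ = V₀ − E₀ = 326.8410 − 134.243699 = 192.597301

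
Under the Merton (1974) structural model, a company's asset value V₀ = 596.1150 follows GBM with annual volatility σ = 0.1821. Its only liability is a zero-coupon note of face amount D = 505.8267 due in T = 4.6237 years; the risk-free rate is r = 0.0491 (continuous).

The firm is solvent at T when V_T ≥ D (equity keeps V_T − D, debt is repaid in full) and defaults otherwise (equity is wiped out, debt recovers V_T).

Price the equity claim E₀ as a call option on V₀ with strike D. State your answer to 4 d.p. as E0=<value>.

d₁ = [ln(V₀/D) + (r + σ²/2)T] / (σ√T)
   = [ln(596.1150/505.8267) + (0.0491 + 0.5·0.1821²)·4.6237] / (0.1821·√4.6237)
   = [0.164239 + 0.303686] / 0.391566 = 1.195010
d₂ = d₁ − σ√T = 1.195010 − 0.391566 = 0.803444
N(d₁) = 0.883958,  N(d₂) = 0.789141,  e^(−rT) = 0.796902
E₀ = V₀·N(d₁) − D·e^(−rT)·N(d₂)
   = 596.1150·0.883958 − 505.8267·0.796902·0.789141 = 208.842680

E0=208.8427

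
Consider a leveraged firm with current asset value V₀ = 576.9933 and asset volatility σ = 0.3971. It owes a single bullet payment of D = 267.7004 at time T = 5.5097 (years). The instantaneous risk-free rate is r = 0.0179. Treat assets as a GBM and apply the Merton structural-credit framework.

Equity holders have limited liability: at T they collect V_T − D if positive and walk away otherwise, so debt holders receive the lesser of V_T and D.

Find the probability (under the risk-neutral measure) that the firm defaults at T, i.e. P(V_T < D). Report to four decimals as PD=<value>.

PD=0.3214

d₁ = [ln(V₀/D) + (r + σ²/2)T] / (σ√T)
   = [ln(576.9933/267.7004) + (0.0179 + 0.5·0.3971²)·5.5097] / (0.3971·√5.5097)
   = [0.767962 + 0.533032] / 0.932103 = 1.395762
d₂ = d₁ − σ√T = 1.395762 − 0.932103 = 0.463659
risk-neutral PD = N(−d₂) = N(-0.463659) = 0.321446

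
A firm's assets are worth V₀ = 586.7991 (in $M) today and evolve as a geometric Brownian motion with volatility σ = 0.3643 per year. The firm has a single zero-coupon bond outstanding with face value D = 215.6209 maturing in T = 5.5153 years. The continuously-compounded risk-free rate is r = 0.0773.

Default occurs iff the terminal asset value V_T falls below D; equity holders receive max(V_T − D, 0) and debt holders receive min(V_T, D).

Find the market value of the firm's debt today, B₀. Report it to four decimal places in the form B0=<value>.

B0=136.2450

d₁ = [ln(V₀/D) + (r + σ²/2)T] / (σ√T)
   = [ln(586.7991/215.6209) + (0.0773 + 0.5·0.3643²)·5.5153] / (0.3643·√5.5153)
   = [1.001161 + 0.792313] / 0.855547 = 2.096289
d₂ = d₁ − σ√T = 2.096289 − 0.855547 = 1.240743
N(d₁) = 0.981972,  N(d₂) = 0.892650,  e^(−rT) = 0.652899
E₀ = V₀·N(d₁) − D·e^(−rT)·N(d₂)
   = 586.7991·0.981972 − 215.6209·0.652899·0.892650 = 450.554092
B₀ = V₀ − E₀ = 586.7991 − 450.554092 = 136.245008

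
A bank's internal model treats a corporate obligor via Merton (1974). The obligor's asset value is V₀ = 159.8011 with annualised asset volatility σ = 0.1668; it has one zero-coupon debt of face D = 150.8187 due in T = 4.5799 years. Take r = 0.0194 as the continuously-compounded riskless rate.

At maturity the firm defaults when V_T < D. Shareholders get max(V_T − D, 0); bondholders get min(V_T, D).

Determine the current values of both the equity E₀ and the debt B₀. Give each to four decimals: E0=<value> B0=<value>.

d₁ = [ln(V₀/D) + (r + σ²/2)T] / (σ√T)
   = [ln(159.8011/150.8187) + (0.0194 + 0.5·0.1668²)·4.5799] / (0.1668·√4.5799)
   = [0.057851 + 0.152562] / 0.356964 = 0.589452
d₂ = d₁ − σ√T = 0.589452 − 0.356964 = 0.232489
N(d₁) = 0.722221,  N(d₂) = 0.591921,  e^(−rT) = 0.914983
E₀ = V₀·N(d₁) − D·e^(−rT)·N(d₂)
   = 159.8011·0.722221 − 150.8187·0.914983·0.591921 = 33.728723
B₀ = V₀ − E₀ = 159.8011 − 33.728723 = 126.072377

E0=33.7287 B0=126.0724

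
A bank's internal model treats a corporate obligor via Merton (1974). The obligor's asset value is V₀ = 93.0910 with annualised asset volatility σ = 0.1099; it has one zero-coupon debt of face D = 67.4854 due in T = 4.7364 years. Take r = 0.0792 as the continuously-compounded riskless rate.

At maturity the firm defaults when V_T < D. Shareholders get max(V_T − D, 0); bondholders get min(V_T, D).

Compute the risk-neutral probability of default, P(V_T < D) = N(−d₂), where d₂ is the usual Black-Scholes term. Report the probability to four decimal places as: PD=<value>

PD=0.0026

d₁ = [ln(V₀/D) + (r + σ²/2)T] / (σ√T)
   = [ln(93.0910/67.4854) + (0.0792 + 0.5·0.1099²)·4.7364] / (0.1099·√4.7364)
   = [0.321666 + 0.403726] / 0.239178 = 3.032851
d₂ = d₁ − σ√T = 3.032851 − 0.239178 = 2.793672
risk-neutral PD = N(−d₂) = N(-2.793672) = 0.002606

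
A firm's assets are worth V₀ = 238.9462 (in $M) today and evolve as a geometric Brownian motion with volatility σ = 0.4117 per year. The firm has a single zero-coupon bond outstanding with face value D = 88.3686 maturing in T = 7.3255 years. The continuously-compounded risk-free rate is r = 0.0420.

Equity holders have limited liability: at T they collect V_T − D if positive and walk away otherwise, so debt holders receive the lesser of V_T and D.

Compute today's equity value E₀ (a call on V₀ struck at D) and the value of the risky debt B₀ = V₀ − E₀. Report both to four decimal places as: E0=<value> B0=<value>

E0=181.4684 B0=57.4778

d₁ = [ln(V₀/D) + (r + σ²/2)T] / (σ√T)
   = [ln(238.9462/88.3686) + (0.0420 + 0.5·0.4117²)·7.3255] / (0.4117·√7.3255)
   = [0.994722 + 0.928496] / 1.114293 = 1.725953
d₂ = d₁ − σ√T = 1.725953 − 1.114293 = 0.611659
N(d₁) = 0.957822,  N(d₂) = 0.729618,  e^(−rT) = 0.735157
E₀ = V₀·N(d₁) − D·e^(−rT)·N(d₂)
   = 238.9462·0.957822 − 88.3686·0.735157·0.729618 = 181.468414
B₀ = V₀ − E₀ = 238.9462 − 181.468414 = 57.477786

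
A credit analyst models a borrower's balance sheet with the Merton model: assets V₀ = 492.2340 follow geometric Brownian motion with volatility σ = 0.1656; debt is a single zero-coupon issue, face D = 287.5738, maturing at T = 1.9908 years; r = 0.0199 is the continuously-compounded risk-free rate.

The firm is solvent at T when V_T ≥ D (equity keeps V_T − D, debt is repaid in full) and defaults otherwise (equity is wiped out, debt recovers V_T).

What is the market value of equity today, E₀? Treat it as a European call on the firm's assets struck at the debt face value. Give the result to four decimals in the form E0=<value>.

E0=216.0188

d₁ = [ln(V₀/D) + (r + σ²/2)T] / (σ√T)
   = [ln(492.2340/287.5738) + (0.0199 + 0.5·0.1656²)·1.9908] / (0.1656·√1.9908)
   = [0.537475 + 0.066914] / 0.233654 = 2.586677
d₂ = d₁ − σ√T = 2.586677 − 0.233654 = 2.353023
N(d₁) = 0.995155,  N(d₂) = 0.990689,  e^(−rT) = 0.961158
E₀ = V₀·N(d₁) − D·e^(−rT)·N(d₂)
   = 492.2340·0.995155 − 287.5738·0.961158·0.990689 = 216.018762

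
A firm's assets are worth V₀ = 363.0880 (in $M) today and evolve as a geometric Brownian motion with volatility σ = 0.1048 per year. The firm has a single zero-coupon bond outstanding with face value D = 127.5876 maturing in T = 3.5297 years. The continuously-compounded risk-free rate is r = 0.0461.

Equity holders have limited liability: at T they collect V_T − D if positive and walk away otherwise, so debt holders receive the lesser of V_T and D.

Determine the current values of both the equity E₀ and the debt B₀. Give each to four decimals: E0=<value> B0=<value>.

E0=254.6603 B0=108.4277

d₁ = [ln(V₀/D) + (r + σ²/2)T] / (σ√T)
   = [ln(363.0880/127.5876) + (0.0461 + 0.5·0.1048²)·3.5297] / (0.1048·√3.5297)
   = [1.045842 + 0.182103] / 0.196893 = 6.236610
d₂ = d₁ − σ√T = 6.236610 − 0.196893 = 6.039717
N(d₁) = 1.000000,  N(d₂) = 1.000000,  e^(−rT) = 0.849830
E₀ = V₀·N(d₁) − D·e^(−rT)·N(d₂)
   = 363.0880·1.000000 − 127.5876·0.849830·1.000000 = 254.660254
B₀ = V₀ − E₀ = 363.0880 − 254.660254 = 108.427746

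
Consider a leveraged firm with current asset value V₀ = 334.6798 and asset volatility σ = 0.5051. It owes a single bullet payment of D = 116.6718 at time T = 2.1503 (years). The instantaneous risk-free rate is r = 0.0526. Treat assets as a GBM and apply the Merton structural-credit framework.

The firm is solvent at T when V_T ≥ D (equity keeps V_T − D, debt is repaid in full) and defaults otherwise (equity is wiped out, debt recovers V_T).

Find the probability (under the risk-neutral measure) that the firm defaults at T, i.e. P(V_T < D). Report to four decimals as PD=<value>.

PD=0.1141

d₁ = [ln(V₀/D) + (r + σ²/2)T] / (σ√T)
   = [ln(334.6798/116.6718) + (0.0526 + 0.5·0.5051²)·2.1503] / (0.5051·√2.1503)
   = [1.053809 + 0.387405] / 0.740674 = 1.945815
d₂ = d₁ − σ√T = 1.945815 − 0.740674 = 1.205141
risk-neutral PD = N(−d₂) = N(-1.205141) = 0.114074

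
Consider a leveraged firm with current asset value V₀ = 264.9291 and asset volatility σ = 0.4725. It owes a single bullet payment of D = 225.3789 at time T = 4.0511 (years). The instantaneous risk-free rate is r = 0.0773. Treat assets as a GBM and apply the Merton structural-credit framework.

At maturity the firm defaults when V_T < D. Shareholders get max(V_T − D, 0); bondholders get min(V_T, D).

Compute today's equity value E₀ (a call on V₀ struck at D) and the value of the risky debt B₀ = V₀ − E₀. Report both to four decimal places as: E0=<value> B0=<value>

E0=137.3058 B0=127.6233

d₁ = [ln(V₀/D) + (r + σ²/2)T] / (σ√T)
   = [ln(264.9291/225.3789) + (0.0773 + 0.5·0.4725²)·4.0511] / (0.4725·√4.0511)
   = [0.161679 + 0.765367] / 0.951017 = 0.974794
d₂ = d₁ − σ√T = 0.974794 − 0.951017 = 0.023777
N(d₁) = 0.835169,  N(d₂) = 0.509485,  e^(−rT) = 0.731140
E₀ = V₀·N(d₁) − D·e^(−rT)·N(d₂)
   = 264.9291·0.835169 − 225.3789·0.731140·0.509485 = 137.305793
B₀ = V₀ − E₀ = 264.9291 − 137.305793 = 127.623307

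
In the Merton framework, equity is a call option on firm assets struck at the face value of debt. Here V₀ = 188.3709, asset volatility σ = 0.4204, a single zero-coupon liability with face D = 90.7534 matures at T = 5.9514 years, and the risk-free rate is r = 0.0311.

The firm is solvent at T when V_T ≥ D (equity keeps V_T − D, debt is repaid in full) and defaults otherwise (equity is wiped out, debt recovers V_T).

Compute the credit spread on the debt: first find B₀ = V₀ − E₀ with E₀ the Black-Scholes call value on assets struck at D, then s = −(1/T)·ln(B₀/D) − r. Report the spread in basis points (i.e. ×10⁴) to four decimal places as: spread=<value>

d₁ = [ln(V₀/D) + (r + σ²/2)T] / (σ√T)
   = [ln(188.3709/90.7534) + (0.0311 + 0.5·0.4204²)·5.9514] / (0.4204·√5.9514)
   = [0.730267 + 0.711002] / 1.025586 = 1.405312
d₂ = d₁ − σ√T = 1.405312 − 1.025586 = 0.379726
N(d₁) = 0.920036,  N(d₂) = 0.647926,  e^(−rT) = 0.831031
E₀ = V₀·N(d₁) − D·e^(−rT)·N(d₂)
   = 188.3709·0.920036 − 90.7534·0.831031·0.647926 = 124.442163
B₀ = V₀ − E₀ = 188.3709 − 124.442163 = 63.928737
spread = −(1/T)·ln(B₀/D) − r = −(1/5.9514)·ln(63.928737/90.7534) − 0.0311 = 0.02777303
in basis points: 0.02777303 × 10⁴ = 277.7303 bp

spread=277.7303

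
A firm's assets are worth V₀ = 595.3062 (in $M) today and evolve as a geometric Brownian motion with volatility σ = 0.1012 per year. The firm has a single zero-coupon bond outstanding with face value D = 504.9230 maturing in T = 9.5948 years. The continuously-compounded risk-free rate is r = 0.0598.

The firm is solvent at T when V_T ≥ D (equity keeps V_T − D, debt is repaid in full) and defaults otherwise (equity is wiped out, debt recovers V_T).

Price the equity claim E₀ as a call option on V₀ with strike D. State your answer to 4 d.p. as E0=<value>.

E0=311.2303

d₁ = [ln(V₀/D) + (r + σ²/2)T] / (σ√T)
   = [ln(595.3062/504.9230) + (0.0598 + 0.5·0.1012²)·9.5948] / (0.1012·√9.5948)
   = [0.164670 + 0.622901] / 0.313472 = 2.512415
d₂ = d₁ − σ√T = 2.512415 − 0.313472 = 2.198943
N(d₁) = 0.994005,  N(d₂) = 0.986059,  e^(−rT) = 0.563398
E₀ = V₀·N(d₁) − D·e^(−rT)·N(d₂)
   = 595.3062·0.994005 − 504.9230·0.563398·0.986059 = 311.230339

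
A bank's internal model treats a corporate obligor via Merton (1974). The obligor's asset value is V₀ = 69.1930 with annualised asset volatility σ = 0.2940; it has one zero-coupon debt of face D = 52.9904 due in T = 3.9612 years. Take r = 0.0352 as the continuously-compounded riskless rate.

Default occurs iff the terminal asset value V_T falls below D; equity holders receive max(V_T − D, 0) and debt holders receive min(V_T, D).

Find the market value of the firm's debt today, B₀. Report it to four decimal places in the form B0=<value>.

B0=41.4393

d₁ = [ln(V₀/D) + (r + σ²/2)T] / (σ√T)
   = [ln(69.1930/52.9904) + (0.0352 + 0.5·0.2940²)·3.9612] / (0.2940·√3.9612)
   = [0.266789 + 0.310629] / 0.585141 = 0.986802
d₂ = d₁ − σ√T = 0.986802 − 0.585141 = 0.401660
N(d₁) = 0.838130,  N(d₂) = 0.656033,  e^(−rT) = 0.869850
E₀ = V₀·N(d₁) − D·e^(−rT)·N(d₂)
   = 69.1930·0.838130 − 52.9904·0.869850·0.656033 = 27.753737
B₀ = V₀ − E₀ = 69.1930 − 27.753737 = 41.439263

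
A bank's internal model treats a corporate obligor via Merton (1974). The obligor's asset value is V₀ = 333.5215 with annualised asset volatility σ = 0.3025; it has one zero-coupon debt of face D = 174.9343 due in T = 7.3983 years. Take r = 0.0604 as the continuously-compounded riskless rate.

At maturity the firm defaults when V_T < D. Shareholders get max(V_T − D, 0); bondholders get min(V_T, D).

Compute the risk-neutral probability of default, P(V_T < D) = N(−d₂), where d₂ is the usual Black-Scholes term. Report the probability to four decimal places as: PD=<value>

d₁ = [ln(V₀/D) + (r + σ²/2)T] / (σ√T)
   = [ln(333.5215/174.9343) + (0.0604 + 0.5·0.3025²)·7.3983] / (0.3025·√7.3983)
   = [0.645297 + 0.785353] / 0.822794 = 1.738769
d₂ = d₁ − σ√T = 1.738769 − 0.822794 = 0.915975
risk-neutral PD = N(−d₂) = N(-0.915975) = 0.179840

PD=0.1798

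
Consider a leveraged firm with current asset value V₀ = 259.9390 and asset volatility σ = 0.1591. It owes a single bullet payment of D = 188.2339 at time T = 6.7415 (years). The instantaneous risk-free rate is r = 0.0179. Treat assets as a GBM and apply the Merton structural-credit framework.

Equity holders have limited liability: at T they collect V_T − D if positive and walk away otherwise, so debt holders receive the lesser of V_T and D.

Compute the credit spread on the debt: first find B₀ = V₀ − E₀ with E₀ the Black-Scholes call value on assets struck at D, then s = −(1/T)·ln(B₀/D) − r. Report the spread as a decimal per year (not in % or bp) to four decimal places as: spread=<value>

spread=0.0056

d₁ = [ln(V₀/D) + (r + σ²/2)T] / (σ√T)
   = [ln(259.9390/188.2339) + (0.0179 + 0.5·0.1591²)·6.7415] / (0.1591·√6.7415)
   = [0.322762 + 0.205996] / 0.413094 = 1.279995
d₂ = d₁ − σ√T = 1.279995 − 0.413094 = 0.866901
N(d₁) = 0.899727,  N(d₂) = 0.807002,  e^(−rT) = 0.886324
E₀ = V₀·N(d₁) − D·e^(−rT)·N(d₂)
   = 259.9390·0.899727 − 188.2339·0.886324·0.807002 = 99.236876
B₀ = V₀ − E₀ = 259.9390 − 99.236876 = 160.702124
spread = −(1/T)·ln(B₀/D) − r = −(1/6.7415)·ln(160.702124/188.2339) − 0.0179 = 0.00555663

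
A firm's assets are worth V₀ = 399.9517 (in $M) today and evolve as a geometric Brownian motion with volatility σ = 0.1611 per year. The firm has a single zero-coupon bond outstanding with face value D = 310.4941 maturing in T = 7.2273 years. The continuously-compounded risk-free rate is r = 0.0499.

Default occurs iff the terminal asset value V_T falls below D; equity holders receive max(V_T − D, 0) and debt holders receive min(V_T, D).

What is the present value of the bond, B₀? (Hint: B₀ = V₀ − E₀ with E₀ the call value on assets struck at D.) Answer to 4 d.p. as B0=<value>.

B0=212.0617

d₁ = [ln(V₀/D) + (r + σ²/2)T] / (σ√T)
   = [ln(399.9517/310.4941) + (0.0499 + 0.5·0.1611²)·7.2273] / (0.1611·√7.2273)
   = [0.253179 + 0.454428] / 0.433095 = 1.633836
d₂ = d₁ − σ√T = 1.633836 − 0.433095 = 1.200741
N(d₁) = 0.948853,  N(d₂) = 0.885074,  e^(−rT) = 0.697228
E₀ = V₀·N(d₁) − D·e^(−rT)·N(d₂)
   = 399.9517·0.948853 − 310.4941·0.697228·0.885074 = 187.889988
B₀ = V₀ − E₀ = 399.9517 − 187.889988 = 212.061712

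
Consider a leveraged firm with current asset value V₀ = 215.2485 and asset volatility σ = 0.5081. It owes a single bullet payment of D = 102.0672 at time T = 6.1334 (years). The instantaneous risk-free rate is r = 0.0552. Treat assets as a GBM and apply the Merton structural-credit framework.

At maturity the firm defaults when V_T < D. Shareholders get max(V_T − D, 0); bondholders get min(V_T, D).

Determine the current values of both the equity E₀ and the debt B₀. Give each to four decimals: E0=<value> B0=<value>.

d₁ = [ln(V₀/D) + (r + σ²/2)T] / (σ√T)
   = [ln(215.2485/102.0672) + (0.0552 + 0.5·0.5081²)·6.1334] / (0.5081·√6.1334)
   = [0.746162 + 1.130280] / 1.258345 = 1.491198
d₂ = d₁ − σ√T = 1.491198 − 1.258345 = 0.232853
N(d₁) = 0.932045,  N(d₂) = 0.592062,  e^(−rT) = 0.712793
E₀ = V₀·N(d₁) − D·e^(−rT)·N(d₂)
   = 215.2485·0.932045 − 102.0672·0.712793·0.592062 = 157.547150
B₀ = V₀ − E₀ = 215.2485 − 157.547150 = 57.701350

E0=157.5471 B0=57.7014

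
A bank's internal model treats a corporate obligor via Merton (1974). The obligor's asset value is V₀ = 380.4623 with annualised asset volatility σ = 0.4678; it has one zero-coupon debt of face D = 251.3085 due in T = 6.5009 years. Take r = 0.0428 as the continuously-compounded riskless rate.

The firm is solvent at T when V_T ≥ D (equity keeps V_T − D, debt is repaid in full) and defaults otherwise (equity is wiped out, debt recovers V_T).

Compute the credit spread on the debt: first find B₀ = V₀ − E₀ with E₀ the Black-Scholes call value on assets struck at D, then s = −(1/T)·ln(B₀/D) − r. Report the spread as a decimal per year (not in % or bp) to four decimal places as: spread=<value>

d₁ = [ln(V₀/D) + (r + σ²/2)T] / (σ√T)
   = [ln(380.4623/251.3085) + (0.0428 + 0.5·0.4678²)·6.5009] / (0.4678·√6.5009)
   = [0.414706 + 0.989557] / 1.192743 = 1.177339
d₂ = d₁ − σ√T = 1.177339 − 1.192743 = -0.015405
N(d₁) = 0.880470,  N(d₂) = 0.493855,  e^(−rT) = 0.757116
E₀ = V₀·N(d₁) − D·e^(−rT)·N(d₂)
   = 380.4623·0.880470 − 251.3085·0.757116·0.493855 = 241.019966
B₀ = V₀ − E₀ = 380.4623 − 241.019966 = 139.442334
spread = −(1/T)·ln(B₀/D) − r = −(1/6.5009)·ln(139.442334/251.3085) − 0.0428 = 0.04780747

spread=0.0478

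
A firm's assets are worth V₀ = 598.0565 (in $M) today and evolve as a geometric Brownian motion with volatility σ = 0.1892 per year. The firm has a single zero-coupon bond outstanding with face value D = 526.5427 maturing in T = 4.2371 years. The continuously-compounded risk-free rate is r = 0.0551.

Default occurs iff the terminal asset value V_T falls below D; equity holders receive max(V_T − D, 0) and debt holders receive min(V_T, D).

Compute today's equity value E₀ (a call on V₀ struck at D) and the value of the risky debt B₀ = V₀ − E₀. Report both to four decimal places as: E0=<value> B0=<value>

E0=199.5317 B0=398.5248

d₁ = [ln(V₀/D) + (r + σ²/2)T] / (σ√T)
   = [ln(598.0565/526.5427) + (0.0551 + 0.5·0.1892²)·4.2371] / (0.1892·√4.2371)
   = [0.127353 + 0.309301] / 0.389453 = 1.121197
d₂ = d₁ − σ√T = 1.121197 − 0.389453 = 0.731744
N(d₁) = 0.868898,  N(d₂) = 0.767837,  e^(−rT) = 0.791786
E₀ = V₀·N(d₁) − D·e^(−rT)·N(d₂)
   = 598.0565·0.868898 − 526.5427·0.791786·0.767837 = 199.531664
B₀ = V₀ − E₀ = 598.0565 − 199.531664 = 398.524836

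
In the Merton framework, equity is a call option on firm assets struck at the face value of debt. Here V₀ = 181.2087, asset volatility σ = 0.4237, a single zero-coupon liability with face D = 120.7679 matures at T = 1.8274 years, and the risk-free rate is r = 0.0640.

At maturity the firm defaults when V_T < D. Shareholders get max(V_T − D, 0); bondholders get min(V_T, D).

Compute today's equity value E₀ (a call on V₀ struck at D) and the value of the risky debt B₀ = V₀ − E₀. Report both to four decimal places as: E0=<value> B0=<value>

d₁ = [ln(V₀/D) + (r + σ²/2)T] / (σ√T)
   = [ln(181.2087/120.7679) + (0.0640 + 0.5·0.4237²)·1.8274] / (0.4237·√1.8274)
   = [0.405779 + 0.280983] / 0.572763 = 1.199032
d₂ = d₁ − σ√T = 1.199032 − 0.572763 = 0.626268
N(d₁) = 0.884742,  N(d₂) = 0.734430,  e^(−rT) = 0.889626
E₀ = V₀·N(d₁) − D·e^(−rT)·N(d₂)
   = 181.2087·0.884742 − 120.7679·0.889626·0.734430 = 81.417002
B₀ = V₀ − E₀ = 181.2087 − 81.417002 = 99.791698

E0=81.4170 B0=99.7917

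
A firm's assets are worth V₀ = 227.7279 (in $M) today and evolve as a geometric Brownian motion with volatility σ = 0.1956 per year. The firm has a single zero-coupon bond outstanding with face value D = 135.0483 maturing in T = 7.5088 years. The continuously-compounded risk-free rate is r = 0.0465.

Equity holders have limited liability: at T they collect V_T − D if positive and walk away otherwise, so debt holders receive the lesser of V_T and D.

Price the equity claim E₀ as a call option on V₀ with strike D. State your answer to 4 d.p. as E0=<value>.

d₁ = [ln(V₀/D) + (r + σ²/2)T] / (σ√T)
   = [ln(227.7279/135.0483) + (0.0465 + 0.5·0.1956²)·7.5088] / (0.1956·√7.5088)
   = [0.522519 + 0.492800] / 0.535987 = 1.894299
d₂ = d₁ − σ√T = 1.894299 − 0.535987 = 1.358312
N(d₁) = 0.970907,  N(d₂) = 0.912818,  e^(−rT) = 0.705281
E₀ = V₀·N(d₁) − D·e^(−rT)·N(d₂)
   = 227.7279·0.970907 − 135.0483·0.705281·0.912818 = 134.159563

E0=134.1596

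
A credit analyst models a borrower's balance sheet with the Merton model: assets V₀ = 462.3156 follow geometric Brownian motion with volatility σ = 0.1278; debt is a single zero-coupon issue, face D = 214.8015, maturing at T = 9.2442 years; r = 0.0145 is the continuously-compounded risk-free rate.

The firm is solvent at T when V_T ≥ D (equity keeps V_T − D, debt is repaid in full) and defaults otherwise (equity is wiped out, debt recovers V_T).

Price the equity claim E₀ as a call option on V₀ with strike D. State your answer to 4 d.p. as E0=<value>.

d₁ = [ln(V₀/D) + (r + σ²/2)T] / (σ√T)
   = [ln(462.3156/214.8015) + (0.0145 + 0.5·0.1278²)·9.2442] / (0.1278·√9.2442)
   = [0.766533 + 0.209533] / 0.388567 = 2.511966
d₂ = d₁ − σ√T = 2.511966 − 0.388567 = 2.123400
N(d₁) = 0.993997,  N(d₂) = 0.983140,  e^(−rT) = 0.874554
E₀ = V₀·N(d₁) − D·e^(−rT)·N(d₂)
   = 462.3156·0.993997 − 214.8015·0.874554·0.983140 = 274.852013

E0=274.8520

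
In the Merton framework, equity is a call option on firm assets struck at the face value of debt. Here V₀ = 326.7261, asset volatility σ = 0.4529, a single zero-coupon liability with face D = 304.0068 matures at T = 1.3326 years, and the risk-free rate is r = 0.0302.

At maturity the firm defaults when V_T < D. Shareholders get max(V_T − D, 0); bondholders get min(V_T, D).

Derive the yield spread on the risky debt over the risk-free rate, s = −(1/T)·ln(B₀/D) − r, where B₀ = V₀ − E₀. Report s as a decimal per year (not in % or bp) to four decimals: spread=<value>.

d₁ = [ln(V₀/D) + (r + σ²/2)T] / (σ√T)
   = [ln(326.7261/304.0068) + (0.0302 + 0.5·0.4529²)·1.3326] / (0.4529·√1.3326)
   = [0.072072 + 0.176915] / 0.522820 = 0.476239
d₂ = d₁ − σ√T = 0.476239 − 0.522820 = -0.046581
N(d₁) = 0.683048,  N(d₂) = 0.481423,  e^(−rT) = 0.960555
E₀ = V₀·N(d₁) − D·e^(−rT)·N(d₂)
   = 326.7261·0.683048 − 304.0068·0.960555·0.481423 = 82.586632
B₀ = V₀ − E₀ = 326.7261 − 82.586632 = 244.139468
spread = −(1/T)·ln(B₀/D) − r = −(1/1.3326)·ln(244.139468/304.0068) − 0.0302 = 0.13437333

spread=0.1344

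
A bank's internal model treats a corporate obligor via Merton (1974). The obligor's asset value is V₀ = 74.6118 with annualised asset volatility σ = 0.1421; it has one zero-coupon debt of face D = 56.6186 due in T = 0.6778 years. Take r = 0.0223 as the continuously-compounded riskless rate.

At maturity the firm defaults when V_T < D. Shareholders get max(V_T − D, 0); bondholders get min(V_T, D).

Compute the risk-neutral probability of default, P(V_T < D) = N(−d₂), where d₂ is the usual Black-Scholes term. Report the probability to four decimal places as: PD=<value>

PD=0.0076

d₁ = [ln(V₀/D) + (r + σ²/2)T] / (σ√T)
   = [ln(74.6118/56.6186) + (0.0223 + 0.5·0.1421²)·0.6778] / (0.1421·√0.6778)
   = [0.275961 + 0.021958] / 0.116989 = 2.546559
d₂ = d₁ − σ√T = 2.546559 − 0.116989 = 2.429570
risk-neutral PD = N(−d₂) = N(-2.429570) = 0.007558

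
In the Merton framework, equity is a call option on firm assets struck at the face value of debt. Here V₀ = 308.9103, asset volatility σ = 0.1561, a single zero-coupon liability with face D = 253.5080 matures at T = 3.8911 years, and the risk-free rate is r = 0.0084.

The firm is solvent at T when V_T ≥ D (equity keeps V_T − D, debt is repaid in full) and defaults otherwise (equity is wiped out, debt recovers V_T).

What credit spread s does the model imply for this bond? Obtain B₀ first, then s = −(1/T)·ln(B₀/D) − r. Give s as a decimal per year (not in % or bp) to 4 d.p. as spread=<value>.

d₁ = [ln(V₀/D) + (r + σ²/2)T] / (σ√T)
   = [ln(308.9103/253.5080) + (0.0084 + 0.5·0.1561²)·3.8911] / (0.1561·√3.8911)
   = [0.197656 + 0.080093] / 0.307921 = 0.902012
d₂ = d₁ − σ√T = 0.902012 − 0.307921 = 0.594092
N(d₁) = 0.816475,  N(d₂) = 0.723775,  e^(−rT) = 0.967843
E₀ = V₀·N(d₁) − D·e^(−rT)·N(d₂)
   = 308.9103·0.816475 − 253.5080·0.967843·0.723775 = 74.635077
B₀ = V₀ − E₀ = 308.9103 − 74.635077 = 234.275223
spread = −(1/T)·ln(B₀/D) − r = −(1/3.8911)·ln(234.275223/253.5080) − 0.0084 = 0.01187673

spread=0.0119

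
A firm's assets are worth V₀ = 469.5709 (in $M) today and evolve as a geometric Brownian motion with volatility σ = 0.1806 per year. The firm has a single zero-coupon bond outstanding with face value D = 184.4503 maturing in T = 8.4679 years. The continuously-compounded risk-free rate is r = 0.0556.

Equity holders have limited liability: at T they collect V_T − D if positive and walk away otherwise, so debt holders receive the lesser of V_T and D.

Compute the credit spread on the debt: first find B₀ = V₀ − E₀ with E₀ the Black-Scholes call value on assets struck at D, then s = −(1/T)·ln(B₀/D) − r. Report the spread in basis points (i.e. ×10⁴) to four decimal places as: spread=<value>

d₁ = [ln(V₀/D) + (r + σ²/2)T] / (σ√T)
   = [ln(469.5709/184.4503) + (0.0556 + 0.5·0.1806²)·8.4679] / (0.1806·√8.4679)
   = [0.934439 + 0.608911] / 0.525540 = 2.936696
d₂ = d₁ − σ√T = 2.936696 − 0.525540 = 2.411156
N(d₁) = 0.998341,  N(d₂) = 0.992049,  e^(−rT) = 0.624493
E₀ = V₀·N(d₁) − D·e^(−rT)·N(d₂)
   = 469.5709·0.998341 − 184.4503·0.624493·0.992049 = 354.519998
B₀ = V₀ − E₀ = 469.5709 − 354.519998 = 115.050902
spread = −(1/T)·ln(B₀/D) − r = −(1/8.4679)·ln(115.050902/184.4503) − 0.0556 = 0.00014055
in basis points: 0.00014055 × 10⁴ = 1.4055 bp

spread=1.4055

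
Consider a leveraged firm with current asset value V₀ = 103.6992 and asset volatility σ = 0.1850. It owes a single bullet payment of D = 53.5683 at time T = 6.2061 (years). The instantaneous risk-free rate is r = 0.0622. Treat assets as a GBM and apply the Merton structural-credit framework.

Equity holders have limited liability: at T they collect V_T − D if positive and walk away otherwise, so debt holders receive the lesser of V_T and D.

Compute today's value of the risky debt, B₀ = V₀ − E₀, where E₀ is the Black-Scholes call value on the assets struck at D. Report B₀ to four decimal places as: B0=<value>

B0=36.3029

d₁ = [ln(V₀/D) + (r + σ²/2)T] / (σ√T)
   = [ln(103.6992/53.5683) + (0.0622 + 0.5·0.1850²)·6.2061] / (0.1850·√6.2061)
   = [0.660537 + 0.492221] / 0.460873 = 2.501250
d₂ = d₁ − σ√T = 2.501250 − 0.460873 = 2.040377
N(d₁) = 0.993812,  N(d₂) = 0.979344,  e^(−rT) = 0.679757
E₀ = V₀·N(d₁) − D·e^(−rT)·N(d₂)
   = 103.6992·0.993812 − 53.5683·0.679757·0.979344 = 67.396257
B₀ = V₀ − E₀ = 103.6992 − 67.396257 = 36.302943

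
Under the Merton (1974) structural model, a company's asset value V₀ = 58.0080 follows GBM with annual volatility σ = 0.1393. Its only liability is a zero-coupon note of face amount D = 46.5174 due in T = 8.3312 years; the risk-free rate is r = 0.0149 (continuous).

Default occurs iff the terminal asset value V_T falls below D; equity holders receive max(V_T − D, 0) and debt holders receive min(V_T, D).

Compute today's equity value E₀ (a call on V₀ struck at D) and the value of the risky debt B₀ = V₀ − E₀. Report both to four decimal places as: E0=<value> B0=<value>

E0=19.0239 B0=38.9841

d₁ = [ln(V₀/D) + (r + σ²/2)T] / (σ√T)
   = [ln(58.0080/46.5174) + (0.0149 + 0.5·0.1393²)·8.3312] / (0.1393·√8.3312)
   = [0.220754 + 0.204966] / 0.402073 = 1.058815
d₂ = d₁ − σ√T = 1.058815 − 0.402073 = 0.656742
N(d₁) = 0.855158,  N(d₂) = 0.744326,  e^(−rT) = 0.883261
E₀ = V₀·N(d₁) − D·e^(−rT)·N(d₂)
   = 58.0080·0.855158 − 46.5174·0.883261·0.744326 = 19.023864
B₀ = V₀ − E₀ = 58.0080 − 19.023864 = 38.984136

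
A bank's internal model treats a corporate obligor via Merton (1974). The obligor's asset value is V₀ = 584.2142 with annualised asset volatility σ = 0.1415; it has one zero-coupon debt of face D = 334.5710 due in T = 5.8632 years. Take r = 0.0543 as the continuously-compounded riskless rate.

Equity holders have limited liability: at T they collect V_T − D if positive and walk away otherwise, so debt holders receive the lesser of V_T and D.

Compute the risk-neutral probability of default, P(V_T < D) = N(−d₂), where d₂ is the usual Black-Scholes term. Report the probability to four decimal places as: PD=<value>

PD=0.0085

d₁ = [ln(V₀/D) + (r + σ²/2)T] / (σ√T)
   = [ln(584.2142/334.5710) + (0.0543 + 0.5·0.1415²)·5.8632] / (0.1415·√5.8632)
   = [0.557419 + 0.377069] / 0.342629 = 2.727406
d₂ = d₁ − σ√T = 2.727406 − 0.342629 = 2.384777
risk-neutral PD = N(−d₂) = N(-2.384777) = 0.008545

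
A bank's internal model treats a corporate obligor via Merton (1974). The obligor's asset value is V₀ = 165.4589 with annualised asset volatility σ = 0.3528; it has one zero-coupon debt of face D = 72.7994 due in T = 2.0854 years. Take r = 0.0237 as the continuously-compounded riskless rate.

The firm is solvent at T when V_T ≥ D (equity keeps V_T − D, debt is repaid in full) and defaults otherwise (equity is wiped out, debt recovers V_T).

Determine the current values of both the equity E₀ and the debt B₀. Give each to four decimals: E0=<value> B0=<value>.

E0=97.1237 B0=68.3352

d₁ = [ln(V₀/D) + (r + σ²/2)T] / (σ√T)
   = [ln(165.4589/72.7994) + (0.0237 + 0.5·0.3528²)·2.0854] / (0.3528·√2.0854)
   = [0.821015 + 0.179207] / 0.509475 = 1.963238
d₂ = d₁ − σ√T = 1.963238 − 0.509475 = 1.453763
N(d₁) = 0.975191,  N(d₂) = 0.926994,  e^(−rT) = 0.951778
E₀ = V₀·N(d₁) − D·e^(−rT)·N(d₂)
   = 165.4589·0.975191 − 72.7994·0.951778·0.926994 = 97.123661
B₀ = V₀ − E₀ = 165.4589 − 97.123661 = 68.335239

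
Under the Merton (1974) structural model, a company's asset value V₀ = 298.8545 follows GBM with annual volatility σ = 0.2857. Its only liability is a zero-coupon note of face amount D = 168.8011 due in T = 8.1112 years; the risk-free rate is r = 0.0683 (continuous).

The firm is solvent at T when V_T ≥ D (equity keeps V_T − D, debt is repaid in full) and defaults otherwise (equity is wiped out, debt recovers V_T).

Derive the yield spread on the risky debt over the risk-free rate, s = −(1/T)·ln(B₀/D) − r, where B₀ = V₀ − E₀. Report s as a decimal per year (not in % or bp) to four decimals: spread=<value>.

spread=0.0065

d₁ = [ln(V₀/D) + (r + σ²/2)T] / (σ√T)
   = [ln(298.8545/168.8011) + (0.0683 + 0.5·0.2857²)·8.1112] / (0.2857·√8.1112)
   = [0.571236 + 0.885031] / 0.813678 = 1.789733
d₂ = d₁ − σ√T = 1.789733 − 0.813678 = 0.976054
N(d₁) = 0.963252,  N(d₂) = 0.835481,  e^(−rT) = 0.574650
E₀ = V₀·N(d₁) − D·e^(−rT)·N(d₂)
   = 298.8545·0.963252 − 168.8011·0.574650·0.835481 = 206.829155
B₀ = V₀ − E₀ = 298.8545 − 206.829155 = 92.025345
spread = −(1/T)·ln(B₀/D) − r = −(1/8.1112)·ln(92.025345/168.8011) − 0.0683 = 0.00649252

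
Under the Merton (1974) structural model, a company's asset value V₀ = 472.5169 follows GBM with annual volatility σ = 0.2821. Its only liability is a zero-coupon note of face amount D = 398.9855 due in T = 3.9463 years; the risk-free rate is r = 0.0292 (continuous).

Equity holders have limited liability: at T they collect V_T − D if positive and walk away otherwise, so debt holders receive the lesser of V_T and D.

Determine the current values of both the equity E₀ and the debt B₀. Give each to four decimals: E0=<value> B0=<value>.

d₁ = [ln(V₀/D) + (r + σ²/2)T] / (σ√T)
   = [ln(472.5169/398.9855) + (0.0292 + 0.5·0.2821²)·3.9463] / (0.2821·√3.9463)
   = [0.169148 + 0.272256] / 0.560400 = 0.787660
d₂ = d₁ − σ√T = 0.787660 − 0.560400 = 0.227260
N(d₁) = 0.784552,  N(d₂) = 0.589889,  e^(−rT) = 0.891159
E₀ = V₀·N(d₁) − D·e^(−rT)·N(d₂)
   = 472.5169·0.784552 − 398.9855·0.891159·0.589889 = 160.973352
B₀ = V₀ − E₀ = 472.5169 − 160.973352 = 311.543548

E0=160.9734 B0=311.5435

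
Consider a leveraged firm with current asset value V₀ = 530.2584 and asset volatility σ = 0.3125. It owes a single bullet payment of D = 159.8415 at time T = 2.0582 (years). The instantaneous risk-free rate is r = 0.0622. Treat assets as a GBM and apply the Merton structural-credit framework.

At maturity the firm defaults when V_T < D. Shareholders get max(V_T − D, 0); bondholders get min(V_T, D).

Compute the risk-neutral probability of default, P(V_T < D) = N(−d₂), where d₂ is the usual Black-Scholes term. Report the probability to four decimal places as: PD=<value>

d₁ = [ln(V₀/D) + (r + σ²/2)T] / (σ√T)
   = [ln(530.2584/159.8415) + (0.0622 + 0.5·0.3125²)·2.0582] / (0.3125·√2.0582)
   = [1.199182 + 0.228518] / 0.448326 = 3.184514
d₂ = d₁ − σ√T = 3.184514 − 0.448326 = 2.736188
risk-neutral PD = N(−d₂) = N(-2.736188) = 0.003108

PD=0.0031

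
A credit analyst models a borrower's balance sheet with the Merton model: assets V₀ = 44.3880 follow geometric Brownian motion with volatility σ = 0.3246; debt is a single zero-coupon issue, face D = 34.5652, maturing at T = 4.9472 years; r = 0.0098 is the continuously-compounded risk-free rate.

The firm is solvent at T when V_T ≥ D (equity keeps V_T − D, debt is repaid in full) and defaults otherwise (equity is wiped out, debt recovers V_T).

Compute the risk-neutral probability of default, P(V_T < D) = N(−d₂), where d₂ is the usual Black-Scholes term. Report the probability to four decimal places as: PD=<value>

d₁ = [ln(V₀/D) + (r + σ²/2)T] / (σ√T)
   = [ln(44.3880/34.5652) + (0.0098 + 0.5·0.3246²)·4.9472] / (0.3246·√4.9472)
   = [0.250122 + 0.309114] / 0.721985 = 0.774580
d₂ = d₁ − σ√T = 0.774580 − 0.721985 = 0.052595
risk-neutral PD = N(−d₂) = N(-0.052595) = 0.479027

PD=0.4790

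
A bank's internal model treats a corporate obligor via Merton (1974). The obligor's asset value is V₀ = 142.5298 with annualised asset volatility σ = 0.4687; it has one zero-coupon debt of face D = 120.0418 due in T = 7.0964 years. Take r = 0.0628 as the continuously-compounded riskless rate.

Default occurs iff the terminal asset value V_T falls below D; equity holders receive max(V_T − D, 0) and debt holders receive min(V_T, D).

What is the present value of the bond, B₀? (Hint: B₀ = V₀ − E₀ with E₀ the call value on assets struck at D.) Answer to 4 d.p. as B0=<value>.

d₁ = [ln(V₀/D) + (r + σ²/2)T] / (σ√T)
   = [ln(142.5298/120.0418) + (0.0628 + 0.5·0.4687²)·7.0964] / (0.4687·√7.0964)
   = [0.171711 + 1.225121] / 1.248573 = 1.118743
d₂ = d₁ − σ√T = 1.118743 − 1.248573 = -0.129830
N(d₁) = 0.868375,  N(d₂) = 0.448350,  e^(−rT) = 0.640405
E₀ = V₀·N(d₁) − D·e^(−rT)·N(d₂)
   = 142.5298·0.868375 − 120.0418·0.640405·0.448350 = 89.302208
B₀ = V₀ − E₀ = 142.5298 − 89.302208 = 53.227592

B0=53.2276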